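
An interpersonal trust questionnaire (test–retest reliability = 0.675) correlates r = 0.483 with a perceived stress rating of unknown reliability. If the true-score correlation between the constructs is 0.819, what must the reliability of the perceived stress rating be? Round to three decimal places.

0.515

r_true = r_obs / √(r_xx · r_yy) ⇒ 0.819 = 0.483 / √(0.675 · r_yy).
√(0.675 · r_yy) = 0.483 / 0.819 = 0.5897; 0.675 · r_yy = 0.3477; r_yy = 0.3477 / 0.675 ≈ 0.515.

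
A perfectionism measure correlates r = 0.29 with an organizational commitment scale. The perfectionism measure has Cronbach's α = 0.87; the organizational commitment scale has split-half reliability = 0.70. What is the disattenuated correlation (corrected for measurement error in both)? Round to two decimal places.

r_true = r_obs / √(r_xx · r_yy) = 0.29 / √(0.87 × 0.70) = 0.29 / √0.6090 = 0.29 / 0.7804 ≈ 0.37.

0.37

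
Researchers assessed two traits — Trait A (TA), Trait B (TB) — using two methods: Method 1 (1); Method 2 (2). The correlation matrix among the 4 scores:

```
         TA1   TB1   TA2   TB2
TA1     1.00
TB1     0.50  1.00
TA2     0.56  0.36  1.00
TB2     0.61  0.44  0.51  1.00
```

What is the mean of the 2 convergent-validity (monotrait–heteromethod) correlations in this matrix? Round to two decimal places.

0.50

Convergent values: 0.56, 0.44; mean = 1.00/2 = 0.50.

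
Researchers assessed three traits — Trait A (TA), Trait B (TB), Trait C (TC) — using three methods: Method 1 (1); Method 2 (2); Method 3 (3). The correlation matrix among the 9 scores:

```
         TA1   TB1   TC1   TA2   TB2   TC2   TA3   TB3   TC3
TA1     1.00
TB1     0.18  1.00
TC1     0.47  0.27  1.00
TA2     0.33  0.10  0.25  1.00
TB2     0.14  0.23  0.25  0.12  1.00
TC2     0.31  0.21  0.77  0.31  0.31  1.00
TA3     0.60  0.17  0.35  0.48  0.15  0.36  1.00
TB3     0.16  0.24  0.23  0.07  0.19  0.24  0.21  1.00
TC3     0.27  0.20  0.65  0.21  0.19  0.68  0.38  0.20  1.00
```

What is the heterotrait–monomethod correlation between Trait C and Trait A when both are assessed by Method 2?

0.31

Different traits, same method: r(TC2, TA2) = 0.31.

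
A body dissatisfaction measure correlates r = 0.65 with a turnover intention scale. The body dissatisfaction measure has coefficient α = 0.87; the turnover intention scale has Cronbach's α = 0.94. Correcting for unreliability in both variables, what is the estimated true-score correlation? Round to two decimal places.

0.72

r_true = r_obs / √(r_xx · r_yy) = 0.65 / √(0.87 × 0.94) = 0.65 / √0.8178 = 0.65 / 0.9043 ≈ 0.72.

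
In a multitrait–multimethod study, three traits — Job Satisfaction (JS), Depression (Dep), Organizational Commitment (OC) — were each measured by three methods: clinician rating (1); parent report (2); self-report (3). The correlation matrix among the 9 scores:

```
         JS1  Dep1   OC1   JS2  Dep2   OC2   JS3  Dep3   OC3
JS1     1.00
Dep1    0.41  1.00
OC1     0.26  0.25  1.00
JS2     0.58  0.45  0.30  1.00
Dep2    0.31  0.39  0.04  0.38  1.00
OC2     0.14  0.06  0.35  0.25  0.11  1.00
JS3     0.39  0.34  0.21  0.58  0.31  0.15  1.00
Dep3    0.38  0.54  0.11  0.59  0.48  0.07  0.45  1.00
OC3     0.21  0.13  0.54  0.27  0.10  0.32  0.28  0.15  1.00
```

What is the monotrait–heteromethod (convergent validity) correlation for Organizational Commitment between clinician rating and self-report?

Same trait (OC), different methods: r(OC1, OC3) = 0.54.

0.54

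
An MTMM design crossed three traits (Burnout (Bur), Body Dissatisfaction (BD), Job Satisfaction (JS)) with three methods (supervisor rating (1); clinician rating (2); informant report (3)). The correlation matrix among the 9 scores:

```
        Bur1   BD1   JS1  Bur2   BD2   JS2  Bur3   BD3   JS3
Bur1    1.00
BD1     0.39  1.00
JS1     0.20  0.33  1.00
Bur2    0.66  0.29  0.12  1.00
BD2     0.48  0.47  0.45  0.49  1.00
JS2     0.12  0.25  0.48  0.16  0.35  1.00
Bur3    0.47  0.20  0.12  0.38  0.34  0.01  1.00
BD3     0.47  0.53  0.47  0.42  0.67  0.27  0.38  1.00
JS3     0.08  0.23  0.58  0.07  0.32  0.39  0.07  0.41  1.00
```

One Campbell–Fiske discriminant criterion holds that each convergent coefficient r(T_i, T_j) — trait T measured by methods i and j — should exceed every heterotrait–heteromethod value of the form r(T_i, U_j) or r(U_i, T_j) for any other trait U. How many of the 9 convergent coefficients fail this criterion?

Checking each validity diagonal entry against its comparison values:
Bur (methods 1·2): 0.66 vs {0.48, 0.29, 0.12, 0.12} → pass.
Bur (methods 1·3): 0.47 vs {0.47, 0.20, 0.08, 0.12} → fail.
Bur (methods 2·3): 0.38 vs {0.42, 0.34, 0.07, 0.01} → fail.
BD (methods 1·2): 0.47 vs {0.29, 0.48, 0.25, 0.45} → fail.
BD (methods 1·3): 0.53 vs {0.20, 0.47, 0.23, 0.47} → pass.
BD (methods 2·3): 0.67 vs {0.34, 0.42, 0.32, 0.27} → pass.
JS (methods 1·2): 0.48 vs {0.12, 0.12, 0.45, 0.25} → pass.
JS (methods 1·3): 0.58 vs {0.12, 0.08, 0.47, 0.23} → pass.
JS (methods 2·3): 0.39 vs {0.01, 0.07, 0.27, 0.32} → pass.
3 of 9 fail.

3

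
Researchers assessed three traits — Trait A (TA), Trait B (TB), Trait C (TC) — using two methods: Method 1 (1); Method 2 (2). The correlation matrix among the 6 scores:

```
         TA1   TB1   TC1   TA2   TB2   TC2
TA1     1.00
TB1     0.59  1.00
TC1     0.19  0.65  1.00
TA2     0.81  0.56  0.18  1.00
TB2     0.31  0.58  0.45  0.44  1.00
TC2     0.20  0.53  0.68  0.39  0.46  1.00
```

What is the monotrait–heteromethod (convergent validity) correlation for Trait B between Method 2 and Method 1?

Same trait (TB), different methods: r(TB2, TB1) = 0.58.

0.58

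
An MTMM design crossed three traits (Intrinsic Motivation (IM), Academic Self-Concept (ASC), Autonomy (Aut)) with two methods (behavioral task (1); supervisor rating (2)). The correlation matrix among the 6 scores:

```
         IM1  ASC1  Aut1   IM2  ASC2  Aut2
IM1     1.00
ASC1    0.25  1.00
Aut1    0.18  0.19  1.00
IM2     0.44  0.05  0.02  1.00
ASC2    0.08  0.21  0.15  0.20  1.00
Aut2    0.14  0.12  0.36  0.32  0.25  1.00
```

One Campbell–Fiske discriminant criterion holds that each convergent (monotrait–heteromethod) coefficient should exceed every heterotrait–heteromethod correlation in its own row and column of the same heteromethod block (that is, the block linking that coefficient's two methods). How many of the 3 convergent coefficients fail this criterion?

0

Each convergent coefficient versus the relevant comparison correlations:
IM (methods 1·2): 0.44 vs {0.08, 0.05, 0.14, 0.02} → pass.
ASC (methods 1·2): 0.21 vs {0.05, 0.08, 0.12, 0.15} → pass.
Aut (methods 1·2): 0.36 vs {0.02, 0.14, 0.15, 0.12} → pass.
0 of 3 fail.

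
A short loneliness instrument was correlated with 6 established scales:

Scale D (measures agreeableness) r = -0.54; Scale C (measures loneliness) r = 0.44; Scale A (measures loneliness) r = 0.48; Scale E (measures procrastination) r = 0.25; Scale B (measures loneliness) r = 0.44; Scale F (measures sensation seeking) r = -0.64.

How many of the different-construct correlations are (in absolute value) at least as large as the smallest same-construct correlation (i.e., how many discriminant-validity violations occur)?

Convergent (same construct = loneliness): Scale C, Scale A, Scale B.
Smallest convergent = 0.44. Discriminant |r|: 0.54, 0.25, 0.64; count ≥ 0.44 → 2.

2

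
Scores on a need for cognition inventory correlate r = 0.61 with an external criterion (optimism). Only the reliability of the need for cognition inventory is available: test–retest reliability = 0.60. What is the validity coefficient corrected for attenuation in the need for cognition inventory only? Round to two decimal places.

0.79

Single correction: r_c = r_obs / √r_xx = 0.61 / √0.60 = 0.61 / 0.7746 ≈ 0.79.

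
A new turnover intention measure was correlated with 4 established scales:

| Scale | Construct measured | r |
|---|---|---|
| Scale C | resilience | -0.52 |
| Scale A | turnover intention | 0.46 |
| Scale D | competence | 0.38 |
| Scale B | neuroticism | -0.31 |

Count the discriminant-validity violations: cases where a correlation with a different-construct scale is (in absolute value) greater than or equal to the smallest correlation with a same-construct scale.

1

Convergent (same construct = turnover intention): Scale A.
Smallest convergent = 0.46. Discriminant |r|: 0.52, 0.38, 0.31; count ≥ 0.46 → 1.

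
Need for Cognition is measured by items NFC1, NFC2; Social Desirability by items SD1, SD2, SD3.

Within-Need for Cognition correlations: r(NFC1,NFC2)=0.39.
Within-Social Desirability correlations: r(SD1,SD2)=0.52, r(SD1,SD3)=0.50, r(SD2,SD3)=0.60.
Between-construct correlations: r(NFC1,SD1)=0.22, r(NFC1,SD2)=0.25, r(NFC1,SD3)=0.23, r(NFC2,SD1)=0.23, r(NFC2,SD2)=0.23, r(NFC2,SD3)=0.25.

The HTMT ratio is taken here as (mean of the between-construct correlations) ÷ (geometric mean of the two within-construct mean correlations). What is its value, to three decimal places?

Mean between = 1.41/6 = 0.2350.
Mean within-NFC = 0.39/1 = 0.3900; mean within-SD = 1.62/3 = 0.5400.
Geometric mean = √(0.3900 × 0.5400) = 0.4589.
HTMT = 0.2350 / 0.4589 = 0.512.

0.512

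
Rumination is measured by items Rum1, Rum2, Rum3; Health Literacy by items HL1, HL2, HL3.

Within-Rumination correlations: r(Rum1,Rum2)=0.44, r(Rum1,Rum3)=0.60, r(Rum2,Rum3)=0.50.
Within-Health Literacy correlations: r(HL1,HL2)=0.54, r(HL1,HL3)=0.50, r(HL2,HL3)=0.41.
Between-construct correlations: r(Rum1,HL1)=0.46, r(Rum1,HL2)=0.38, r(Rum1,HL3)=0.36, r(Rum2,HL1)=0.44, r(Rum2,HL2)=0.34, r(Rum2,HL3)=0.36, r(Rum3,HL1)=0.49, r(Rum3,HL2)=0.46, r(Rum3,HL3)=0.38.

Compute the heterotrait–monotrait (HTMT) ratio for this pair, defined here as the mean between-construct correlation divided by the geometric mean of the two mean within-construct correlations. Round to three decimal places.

Between-construct mean = 3.67/9 = 0.4078.
Mean within-Rum = 1.54/3 = 0.5133; mean within-HL = 1.45/3 = 0.4833.
Geometric mean = √(0.5133 × 0.4833) = 0.4981.
HTMT = 0.4078 / 0.4981 = 0.819.

0.819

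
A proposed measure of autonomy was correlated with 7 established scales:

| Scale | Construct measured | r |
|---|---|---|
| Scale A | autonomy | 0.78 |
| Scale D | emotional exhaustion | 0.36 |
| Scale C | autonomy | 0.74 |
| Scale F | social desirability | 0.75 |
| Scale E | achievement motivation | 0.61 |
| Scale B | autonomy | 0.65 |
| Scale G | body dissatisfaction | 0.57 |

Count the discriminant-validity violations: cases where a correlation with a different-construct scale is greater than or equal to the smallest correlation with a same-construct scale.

1

Convergent (same construct = autonomy): Scale A, Scale C, Scale B.
Smallest convergent = 0.65. Discriminant values: 0.36, 0.75, 0.61, 0.57; count ≥ 0.65 → 1.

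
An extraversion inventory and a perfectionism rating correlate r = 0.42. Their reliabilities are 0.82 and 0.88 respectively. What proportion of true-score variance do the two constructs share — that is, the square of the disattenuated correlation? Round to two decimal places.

Disattenuated r = 0.42 / √(0.82 × 0.88) = 0.42 / 0.8495 = 0.4944.
Shared true-score variance = 0.4944² = 0.2444 ≈ 0.24.

0.24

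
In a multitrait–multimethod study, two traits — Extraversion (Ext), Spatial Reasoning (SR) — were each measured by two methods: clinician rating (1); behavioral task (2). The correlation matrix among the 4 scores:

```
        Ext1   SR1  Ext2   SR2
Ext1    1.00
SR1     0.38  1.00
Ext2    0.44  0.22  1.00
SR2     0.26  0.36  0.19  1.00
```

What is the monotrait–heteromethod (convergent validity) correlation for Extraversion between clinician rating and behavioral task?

0.44

Same trait (Ext), different methods: r(Ext1, Ext2) = 0.44.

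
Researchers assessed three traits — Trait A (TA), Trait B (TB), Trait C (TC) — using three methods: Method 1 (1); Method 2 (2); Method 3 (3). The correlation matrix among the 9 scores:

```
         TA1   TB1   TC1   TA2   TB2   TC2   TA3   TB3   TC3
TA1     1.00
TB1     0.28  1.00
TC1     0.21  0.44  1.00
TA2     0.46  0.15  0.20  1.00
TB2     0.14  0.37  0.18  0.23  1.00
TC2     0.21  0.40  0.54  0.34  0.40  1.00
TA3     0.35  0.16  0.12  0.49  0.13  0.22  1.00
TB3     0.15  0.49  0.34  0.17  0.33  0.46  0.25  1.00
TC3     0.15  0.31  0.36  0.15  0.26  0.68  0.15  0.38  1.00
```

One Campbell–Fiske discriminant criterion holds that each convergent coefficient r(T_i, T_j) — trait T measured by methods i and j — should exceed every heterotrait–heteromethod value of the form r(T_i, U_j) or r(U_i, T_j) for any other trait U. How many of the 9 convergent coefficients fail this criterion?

2

Convergent coefficients and their comparison sets:
TA (methods 1·2): 0.46 vs {0.14, 0.15, 0.21, 0.20} → pass.
TA (methods 1·3): 0.35 vs {0.15, 0.16, 0.15, 0.12} → pass.
TA (methods 2·3): 0.49 vs {0.17, 0.13, 0.15, 0.22} → pass.
TB (methods 1·2): 0.37 vs {0.15, 0.14, 0.40, 0.18} → fail.
TB (methods 1·3): 0.49 vs {0.16, 0.15, 0.31, 0.34} → pass.
TB (methods 2·3): 0.33 vs {0.13, 0.17, 0.26, 0.46} → fail.
TC (methods 1·2): 0.54 vs {0.20, 0.21, 0.18, 0.40} → pass.
TC (methods 1·3): 0.36 vs {0.12, 0.15, 0.34, 0.31} → pass.
TC (methods 2·3): 0.68 vs {0.22, 0.15, 0.46, 0.26} → pass.
2 of 9 fail.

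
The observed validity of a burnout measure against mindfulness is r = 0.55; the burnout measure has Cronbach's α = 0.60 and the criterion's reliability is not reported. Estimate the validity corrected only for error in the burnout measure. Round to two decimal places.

0.71

Single correction: r_c = r_obs / √r_xx = 0.55 / √0.60 = 0.55 / 0.7746 ≈ 0.71.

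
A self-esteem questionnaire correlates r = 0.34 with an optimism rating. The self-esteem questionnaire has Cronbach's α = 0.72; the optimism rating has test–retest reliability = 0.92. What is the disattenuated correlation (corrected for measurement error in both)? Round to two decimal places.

r_true = r_obs / √(r_xx · r_yy) = 0.34 / √(0.72 × 0.92) = 0.34 / √0.6624 = 0.34 / 0.8139 ≈ 0.42.

0.42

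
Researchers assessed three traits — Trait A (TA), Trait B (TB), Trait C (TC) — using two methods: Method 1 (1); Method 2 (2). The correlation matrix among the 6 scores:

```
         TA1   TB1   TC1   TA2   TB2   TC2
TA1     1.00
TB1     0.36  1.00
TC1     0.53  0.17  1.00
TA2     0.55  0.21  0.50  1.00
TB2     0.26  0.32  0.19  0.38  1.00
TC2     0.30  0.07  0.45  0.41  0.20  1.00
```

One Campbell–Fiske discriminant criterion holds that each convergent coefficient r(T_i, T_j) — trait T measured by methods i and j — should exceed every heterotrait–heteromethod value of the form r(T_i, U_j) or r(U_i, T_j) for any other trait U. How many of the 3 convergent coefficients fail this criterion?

Each convergent coefficient versus the relevant comparison correlations:
TA (methods 1·2): 0.55 vs {0.26, 0.21, 0.30, 0.50} → pass.
TB (methods 1·2): 0.32 vs {0.21, 0.26, 0.07, 0.19} → pass.
TC (methods 1·2): 0.45 vs {0.50, 0.30, 0.19, 0.07} → fail.
1 of 3 fail.

1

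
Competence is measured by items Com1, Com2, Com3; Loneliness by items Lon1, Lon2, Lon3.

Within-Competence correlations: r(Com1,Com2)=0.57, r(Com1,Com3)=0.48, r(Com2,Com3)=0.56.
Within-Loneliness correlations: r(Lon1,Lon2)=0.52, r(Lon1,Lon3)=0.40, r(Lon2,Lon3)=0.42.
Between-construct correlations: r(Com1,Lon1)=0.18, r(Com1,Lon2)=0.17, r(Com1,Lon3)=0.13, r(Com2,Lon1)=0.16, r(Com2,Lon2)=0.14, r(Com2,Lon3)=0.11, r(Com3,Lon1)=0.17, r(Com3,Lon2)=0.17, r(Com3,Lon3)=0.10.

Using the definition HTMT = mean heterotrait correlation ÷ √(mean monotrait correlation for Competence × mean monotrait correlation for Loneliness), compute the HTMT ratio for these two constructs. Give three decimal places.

0.302

Between-construct mean = 1.33/9 = 0.1478.
Mean within-Com = 1.61/3 = 0.5367; mean within-Lon = 1.34/3 = 0.4467.
Geometric mean = √(0.5367 × 0.4467) = 0.4896.
HTMT = 0.1478 / 0.4896 = 0.302.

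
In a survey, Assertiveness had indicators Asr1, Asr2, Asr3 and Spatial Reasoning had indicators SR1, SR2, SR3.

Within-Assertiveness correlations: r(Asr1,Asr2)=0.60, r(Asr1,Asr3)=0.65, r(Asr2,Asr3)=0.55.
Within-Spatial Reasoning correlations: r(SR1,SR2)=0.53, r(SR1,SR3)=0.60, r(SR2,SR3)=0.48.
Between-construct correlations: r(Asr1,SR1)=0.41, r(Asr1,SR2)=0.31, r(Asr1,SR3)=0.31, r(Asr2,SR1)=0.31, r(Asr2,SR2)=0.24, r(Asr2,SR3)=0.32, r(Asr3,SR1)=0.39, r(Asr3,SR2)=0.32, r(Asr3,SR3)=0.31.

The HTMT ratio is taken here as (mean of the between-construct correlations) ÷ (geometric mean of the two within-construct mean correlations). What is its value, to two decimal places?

Mean heterotrait r = 2.92/9 = 0.3244.
Mean within-Asr = 1.80/3 = 0.6000; mean within-SR = 1.61/3 = 0.5367.
Geometric mean = √(0.6000 × 0.5367) = 0.5675.
HTMT = 0.3244 / 0.5675 = 0.57.

0.57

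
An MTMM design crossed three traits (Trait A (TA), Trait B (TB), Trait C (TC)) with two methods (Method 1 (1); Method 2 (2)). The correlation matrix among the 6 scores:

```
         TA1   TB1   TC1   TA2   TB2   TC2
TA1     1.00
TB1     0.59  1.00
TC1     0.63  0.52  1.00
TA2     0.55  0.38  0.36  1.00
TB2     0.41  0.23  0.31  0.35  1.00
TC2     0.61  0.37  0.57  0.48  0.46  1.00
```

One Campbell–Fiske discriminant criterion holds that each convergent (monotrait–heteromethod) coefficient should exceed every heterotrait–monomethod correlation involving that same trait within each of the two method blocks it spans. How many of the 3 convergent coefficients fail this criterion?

Convergent coefficients and their comparison sets:
TA (methods 1·2): 0.55 vs {0.59, 0.35, 0.63, 0.48} → fail.
TB (methods 1·2): 0.23 vs {0.59, 0.35, 0.52, 0.46} → fail.
TC (methods 1·2): 0.57 vs {0.63, 0.48, 0.52, 0.46} → fail.
3 of 3 fail.

3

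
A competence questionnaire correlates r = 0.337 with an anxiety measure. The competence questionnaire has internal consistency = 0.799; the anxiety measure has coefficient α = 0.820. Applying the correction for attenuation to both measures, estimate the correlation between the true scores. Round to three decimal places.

r_true = r_obs / √(r_xx · r_yy) = 0.337 / √(0.799 × 0.820) = 0.337 / √0.655180 = 0.337 / 0.8094 ≈ 0.416.

0.416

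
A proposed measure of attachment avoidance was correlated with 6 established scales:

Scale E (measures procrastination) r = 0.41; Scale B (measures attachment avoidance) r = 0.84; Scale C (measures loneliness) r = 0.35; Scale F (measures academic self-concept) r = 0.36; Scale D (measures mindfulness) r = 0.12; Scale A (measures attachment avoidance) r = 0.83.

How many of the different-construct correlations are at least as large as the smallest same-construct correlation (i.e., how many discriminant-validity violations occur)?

Convergent (same construct = attachment avoidance): Scale B, Scale A.
Smallest convergent = 0.83. Discriminant values: 0.41, 0.35, 0.36, 0.12; count ≥ 0.83 → 0.

0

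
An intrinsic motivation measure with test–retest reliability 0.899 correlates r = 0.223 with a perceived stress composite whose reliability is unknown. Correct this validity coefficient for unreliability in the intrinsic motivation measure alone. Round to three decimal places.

Single correction: r_c = r_obs / √r_xx = 0.223 / √0.899 = 0.223 / 0.9482 ≈ 0.235.

0.235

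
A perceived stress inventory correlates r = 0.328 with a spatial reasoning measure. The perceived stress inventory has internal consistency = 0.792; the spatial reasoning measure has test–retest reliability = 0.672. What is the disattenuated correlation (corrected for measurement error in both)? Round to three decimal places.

r_true = r_obs / √(r_xx · r_yy) = 0.328 / √(0.792 × 0.672) = 0.328 / √0.532224 = 0.328 / 0.7295 ≈ 0.450.

0.450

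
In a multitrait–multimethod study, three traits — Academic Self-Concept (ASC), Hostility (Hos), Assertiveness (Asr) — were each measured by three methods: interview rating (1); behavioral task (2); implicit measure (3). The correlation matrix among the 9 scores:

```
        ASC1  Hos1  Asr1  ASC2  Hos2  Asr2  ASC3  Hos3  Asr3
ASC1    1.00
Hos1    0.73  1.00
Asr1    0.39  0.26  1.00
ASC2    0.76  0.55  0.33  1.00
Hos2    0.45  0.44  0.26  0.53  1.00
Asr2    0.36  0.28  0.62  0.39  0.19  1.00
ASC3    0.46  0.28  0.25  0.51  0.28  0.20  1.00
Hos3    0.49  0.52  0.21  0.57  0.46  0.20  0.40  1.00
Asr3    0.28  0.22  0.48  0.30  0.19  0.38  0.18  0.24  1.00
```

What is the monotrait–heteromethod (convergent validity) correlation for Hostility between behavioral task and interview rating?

Same trait (Hos), different methods: r(Hos2, Hos1) = 0.44.

0.44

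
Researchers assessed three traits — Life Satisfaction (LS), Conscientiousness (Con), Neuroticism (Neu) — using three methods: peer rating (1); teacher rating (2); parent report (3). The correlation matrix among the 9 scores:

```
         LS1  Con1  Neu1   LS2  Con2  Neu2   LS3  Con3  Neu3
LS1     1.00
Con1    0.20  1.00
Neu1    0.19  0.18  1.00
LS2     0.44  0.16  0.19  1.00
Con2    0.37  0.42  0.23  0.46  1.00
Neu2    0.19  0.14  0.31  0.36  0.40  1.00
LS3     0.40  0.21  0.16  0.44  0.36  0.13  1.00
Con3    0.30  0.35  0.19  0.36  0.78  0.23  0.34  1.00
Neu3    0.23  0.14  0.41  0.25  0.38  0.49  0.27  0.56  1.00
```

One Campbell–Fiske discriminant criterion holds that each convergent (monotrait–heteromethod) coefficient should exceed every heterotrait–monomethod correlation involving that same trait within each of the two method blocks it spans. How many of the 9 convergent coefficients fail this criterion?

7

Checking each validity diagonal entry against its comparison values:
LS (methods 1·2): 0.44 vs {0.20, 0.46, 0.19, 0.36} → fail.
LS (methods 1·3): 0.40 vs {0.20, 0.34, 0.19, 0.27} → pass.
LS (methods 2·3): 0.44 vs {0.46, 0.34, 0.36, 0.27} → fail.
Con (methods 1·2): 0.42 vs {0.20, 0.46, 0.18, 0.40} → fail.
Con (methods 1·3): 0.35 vs {0.20, 0.34, 0.18, 0.56} → fail.
Con (methods 2·3): 0.78 vs {0.46, 0.34, 0.40, 0.56} → pass.
Neu (methods 1·2): 0.31 vs {0.19, 0.36, 0.18, 0.40} → fail.
Neu (methods 1·3): 0.41 vs {0.19, 0.27, 0.18, 0.56} → fail.
Neu (methods 2·3): 0.49 vs {0.36, 0.27, 0.40, 0.56} → fail.
7 of 9 fail.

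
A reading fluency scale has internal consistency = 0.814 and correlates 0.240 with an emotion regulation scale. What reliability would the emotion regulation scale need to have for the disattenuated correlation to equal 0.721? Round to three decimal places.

0.136

r_true = r_obs / √(r_xx · r_yy) ⇒ 0.721 = 0.240 / √(0.814 · r_yy).
√(0.814 · r_yy) = 0.240 / 0.721 = 0.3329; 0.814 · r_yy = 0.1108; r_yy = 0.1108 / 0.814 ≈ 0.136.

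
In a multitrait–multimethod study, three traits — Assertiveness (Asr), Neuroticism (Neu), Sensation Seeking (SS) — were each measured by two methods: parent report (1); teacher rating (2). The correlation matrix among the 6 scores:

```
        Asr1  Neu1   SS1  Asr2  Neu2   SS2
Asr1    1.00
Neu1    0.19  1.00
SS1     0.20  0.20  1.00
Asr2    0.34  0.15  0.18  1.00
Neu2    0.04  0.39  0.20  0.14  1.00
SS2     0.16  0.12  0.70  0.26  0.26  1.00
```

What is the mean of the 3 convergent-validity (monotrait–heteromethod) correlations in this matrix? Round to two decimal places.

0.48

Convergent values: 0.34, 0.39, 0.70; mean = 1.43/3 = 0.48.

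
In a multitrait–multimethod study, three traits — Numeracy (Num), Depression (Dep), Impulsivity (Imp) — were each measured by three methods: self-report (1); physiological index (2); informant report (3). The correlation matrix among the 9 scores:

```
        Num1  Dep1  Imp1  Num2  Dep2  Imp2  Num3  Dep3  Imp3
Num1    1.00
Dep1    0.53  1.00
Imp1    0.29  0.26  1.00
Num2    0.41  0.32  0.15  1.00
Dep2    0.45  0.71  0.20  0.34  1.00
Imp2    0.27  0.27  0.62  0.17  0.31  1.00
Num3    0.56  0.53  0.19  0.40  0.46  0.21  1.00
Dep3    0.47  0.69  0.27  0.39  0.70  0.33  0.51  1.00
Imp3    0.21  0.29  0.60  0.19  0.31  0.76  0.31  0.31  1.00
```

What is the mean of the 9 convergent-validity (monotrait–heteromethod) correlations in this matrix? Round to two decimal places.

0.61

Convergent values: 0.41, 0.56, 0.40, 0.71, 0.69, 0.70, 0.62, 0.60, 0.76; mean = 5.45/9 = 0.61.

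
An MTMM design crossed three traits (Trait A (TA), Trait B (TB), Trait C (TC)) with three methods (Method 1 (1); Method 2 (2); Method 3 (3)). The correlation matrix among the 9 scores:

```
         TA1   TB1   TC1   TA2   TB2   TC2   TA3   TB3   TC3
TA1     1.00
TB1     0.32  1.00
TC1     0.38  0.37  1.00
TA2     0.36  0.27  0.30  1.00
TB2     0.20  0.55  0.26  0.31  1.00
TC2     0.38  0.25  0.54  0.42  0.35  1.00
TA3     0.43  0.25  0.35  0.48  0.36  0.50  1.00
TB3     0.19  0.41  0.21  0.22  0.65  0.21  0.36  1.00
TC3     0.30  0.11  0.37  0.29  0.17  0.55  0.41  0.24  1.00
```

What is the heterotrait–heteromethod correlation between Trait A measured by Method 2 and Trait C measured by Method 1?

Different traits and methods: r(TA2, TC1) = 0.30.

0.30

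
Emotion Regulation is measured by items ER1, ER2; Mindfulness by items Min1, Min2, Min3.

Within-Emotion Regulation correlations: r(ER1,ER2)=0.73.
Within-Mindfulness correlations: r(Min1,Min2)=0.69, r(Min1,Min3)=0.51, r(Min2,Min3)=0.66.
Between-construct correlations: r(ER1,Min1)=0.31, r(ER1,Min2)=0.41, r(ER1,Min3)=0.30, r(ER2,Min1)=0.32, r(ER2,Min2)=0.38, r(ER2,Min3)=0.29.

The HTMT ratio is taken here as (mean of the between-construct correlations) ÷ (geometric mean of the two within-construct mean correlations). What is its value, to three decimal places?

Mean between = 2.01/6 = 0.3350.
Mean within-ER = 0.73/1 = 0.7300; mean within-Min = 1.86/3 = 0.6200.
Geometric mean = √(0.7300 × 0.6200) = 0.6728.
HTMT = 0.3350 / 0.6728 = 0.498.

0.498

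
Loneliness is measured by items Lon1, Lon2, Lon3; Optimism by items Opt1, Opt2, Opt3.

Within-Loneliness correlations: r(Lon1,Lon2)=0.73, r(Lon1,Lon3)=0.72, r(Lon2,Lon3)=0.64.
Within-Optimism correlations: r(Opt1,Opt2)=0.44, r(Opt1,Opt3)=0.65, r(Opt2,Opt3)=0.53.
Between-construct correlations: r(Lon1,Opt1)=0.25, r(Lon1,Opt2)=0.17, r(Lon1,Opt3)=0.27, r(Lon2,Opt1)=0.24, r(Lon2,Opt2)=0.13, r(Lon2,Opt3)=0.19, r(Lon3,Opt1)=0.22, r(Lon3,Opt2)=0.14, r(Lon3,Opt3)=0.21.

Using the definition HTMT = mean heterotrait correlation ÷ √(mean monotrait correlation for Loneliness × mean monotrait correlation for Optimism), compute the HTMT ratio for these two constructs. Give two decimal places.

0.33

Between-construct mean = 1.82/9 = 0.2022.
Mean within-Lon = 2.09/3 = 0.6967; mean within-Opt = 1.62/3 = 0.5400.
Geometric mean = √(0.6967 × 0.5400) = 0.6134.
HTMT = 0.2022 / 0.6134 = 0.33.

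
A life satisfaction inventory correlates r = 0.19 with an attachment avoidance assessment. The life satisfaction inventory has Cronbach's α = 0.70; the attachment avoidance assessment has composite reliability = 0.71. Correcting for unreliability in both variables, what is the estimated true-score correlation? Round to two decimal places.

r_true = r_obs / √(r_xx · r_yy) = 0.19 / √(0.70 × 0.71) = 0.19 / √0.4970 = 0.19 / 0.7050 ≈ 0.27.

0.27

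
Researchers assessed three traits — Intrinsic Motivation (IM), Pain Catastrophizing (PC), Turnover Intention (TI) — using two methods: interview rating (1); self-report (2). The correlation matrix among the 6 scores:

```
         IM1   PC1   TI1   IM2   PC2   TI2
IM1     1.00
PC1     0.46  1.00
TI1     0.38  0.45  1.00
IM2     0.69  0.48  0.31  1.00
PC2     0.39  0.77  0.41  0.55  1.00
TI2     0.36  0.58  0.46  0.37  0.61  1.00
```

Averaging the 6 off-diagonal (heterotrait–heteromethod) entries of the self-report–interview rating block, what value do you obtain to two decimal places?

0.42

HTHM values (method 2 × method 1): 0.48, 0.31, 0.39, 0.41, 0.36, 0.58; mean = 2.53/6 = 0.42.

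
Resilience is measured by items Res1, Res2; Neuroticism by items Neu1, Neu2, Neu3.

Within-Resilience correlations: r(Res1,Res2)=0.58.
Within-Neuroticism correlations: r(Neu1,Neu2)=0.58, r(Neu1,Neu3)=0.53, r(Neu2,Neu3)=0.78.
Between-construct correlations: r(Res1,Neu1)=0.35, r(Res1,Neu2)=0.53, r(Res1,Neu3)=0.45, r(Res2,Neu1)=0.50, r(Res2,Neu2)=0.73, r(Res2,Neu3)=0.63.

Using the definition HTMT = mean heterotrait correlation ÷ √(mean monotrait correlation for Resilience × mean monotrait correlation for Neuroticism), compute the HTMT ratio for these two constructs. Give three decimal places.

0.880

Mean heterotrait r = 3.19/6 = 0.5317.
Mean within-Res = 0.58/1 = 0.5800; mean within-Neu = 1.89/3 = 0.6300.
Geometric mean = √(0.5800 × 0.6300) = 0.6045.
HTMT = 0.5317 / 0.6045 = 0.880.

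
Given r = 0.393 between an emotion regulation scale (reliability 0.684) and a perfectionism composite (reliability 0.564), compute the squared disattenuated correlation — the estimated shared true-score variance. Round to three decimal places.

Disattenuated r = 0.393 / √(0.684 × 0.564) = 0.393 / 0.6211 = 0.6327.
Shared true-score variance = 0.6327² = 0.4003 ≈ 0.400.

0.400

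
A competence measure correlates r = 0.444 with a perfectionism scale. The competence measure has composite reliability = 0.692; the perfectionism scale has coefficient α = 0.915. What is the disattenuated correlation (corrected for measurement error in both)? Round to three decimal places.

r_true = r_obs / √(r_xx · r_yy) = 0.444 / √(0.692 × 0.915) = 0.444 / √0.633180 = 0.444 / 0.7957 ≈ 0.558.

0.558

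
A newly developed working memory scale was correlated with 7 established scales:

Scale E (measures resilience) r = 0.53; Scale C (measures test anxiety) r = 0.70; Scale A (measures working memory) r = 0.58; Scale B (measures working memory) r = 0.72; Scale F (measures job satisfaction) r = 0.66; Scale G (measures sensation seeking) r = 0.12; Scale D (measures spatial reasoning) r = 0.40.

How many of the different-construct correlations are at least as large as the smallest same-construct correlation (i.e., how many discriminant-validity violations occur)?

2

Convergent (same construct = working memory): Scale A, Scale B.
Smallest convergent = 0.58. Discriminant values: 0.53, 0.70, 0.66, 0.12, 0.40; count ≥ 0.58 → 2.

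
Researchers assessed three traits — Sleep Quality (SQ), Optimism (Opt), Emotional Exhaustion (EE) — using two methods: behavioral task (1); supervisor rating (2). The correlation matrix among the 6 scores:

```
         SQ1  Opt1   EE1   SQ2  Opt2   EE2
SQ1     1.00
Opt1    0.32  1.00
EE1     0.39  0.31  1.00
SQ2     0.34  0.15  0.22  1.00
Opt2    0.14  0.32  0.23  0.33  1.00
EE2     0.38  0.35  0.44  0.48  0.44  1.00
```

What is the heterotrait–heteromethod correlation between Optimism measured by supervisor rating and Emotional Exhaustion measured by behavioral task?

0.23

Different traits and methods: r(Opt2, EE1) = 0.23.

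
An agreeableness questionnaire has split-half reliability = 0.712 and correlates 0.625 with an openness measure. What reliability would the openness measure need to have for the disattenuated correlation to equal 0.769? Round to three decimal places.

r_true = r_obs / √(r_xx · r_yy) ⇒ 0.769 = 0.625 / √(0.712 · r_yy).
√(0.712 · r_yy) = 0.625 / 0.769 = 0.8127; 0.712 · r_yy = 0.6605; r_yy = 0.6605 / 0.712 ≈ 0.928.

0.928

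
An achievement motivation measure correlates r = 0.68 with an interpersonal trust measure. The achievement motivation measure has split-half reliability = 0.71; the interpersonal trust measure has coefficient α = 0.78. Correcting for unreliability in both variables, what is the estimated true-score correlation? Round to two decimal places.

r_true = r_obs / √(r_xx · r_yy) = 0.68 / √(0.71 × 0.78) = 0.68 / √0.5538 = 0.68 / 0.7442 ≈ 0.91.

0.91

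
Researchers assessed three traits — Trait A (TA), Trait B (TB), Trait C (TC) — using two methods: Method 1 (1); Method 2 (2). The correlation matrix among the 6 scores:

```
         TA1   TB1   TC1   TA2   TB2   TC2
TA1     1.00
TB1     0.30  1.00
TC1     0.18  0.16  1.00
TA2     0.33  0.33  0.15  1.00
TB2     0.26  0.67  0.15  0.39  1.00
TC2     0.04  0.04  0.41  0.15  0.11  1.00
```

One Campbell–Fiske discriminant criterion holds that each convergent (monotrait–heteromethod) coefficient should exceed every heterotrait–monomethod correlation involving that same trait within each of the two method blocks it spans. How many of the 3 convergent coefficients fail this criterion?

1

Each convergent coefficient versus the relevant comparison correlations:
TA (methods 1·2): 0.33 vs {0.30, 0.39, 0.18, 0.15} → fail.
TB (methods 1·2): 0.67 vs {0.30, 0.39, 0.16, 0.11} → pass.
TC (methods 1·2): 0.41 vs {0.18, 0.15, 0.16, 0.11} → pass.
1 of 3 fail.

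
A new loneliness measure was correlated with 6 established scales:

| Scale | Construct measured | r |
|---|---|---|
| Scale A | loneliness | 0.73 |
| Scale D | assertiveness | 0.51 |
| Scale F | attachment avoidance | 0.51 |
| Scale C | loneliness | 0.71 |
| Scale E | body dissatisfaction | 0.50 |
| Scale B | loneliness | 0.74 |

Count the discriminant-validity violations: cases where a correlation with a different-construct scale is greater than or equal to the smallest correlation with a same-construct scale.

Convergent (same construct = loneliness): Scale A, Scale C, Scale B.
Smallest convergent = 0.71. Discriminant values: 0.51, 0.51, 0.50; count ≥ 0.71 → 0.

0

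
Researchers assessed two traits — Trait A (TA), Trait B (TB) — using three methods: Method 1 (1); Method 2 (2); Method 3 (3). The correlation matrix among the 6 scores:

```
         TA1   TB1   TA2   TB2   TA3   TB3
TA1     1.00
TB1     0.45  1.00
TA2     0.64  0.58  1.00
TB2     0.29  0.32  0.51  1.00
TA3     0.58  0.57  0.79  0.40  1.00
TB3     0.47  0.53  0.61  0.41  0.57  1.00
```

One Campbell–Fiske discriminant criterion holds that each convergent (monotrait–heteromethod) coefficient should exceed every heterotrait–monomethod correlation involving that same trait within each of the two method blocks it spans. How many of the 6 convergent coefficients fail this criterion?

Each convergent coefficient versus the relevant comparison correlations:
TA (methods 1·2): 0.64 vs {0.45, 0.51} → pass.
TA (methods 1·3): 0.58 vs {0.45, 0.57} → pass.
TA (methods 2·3): 0.79 vs {0.51, 0.57} → pass.
TB (methods 1·2): 0.32 vs {0.45, 0.51} → fail.
TB (methods 1·3): 0.53 vs {0.45, 0.57} → fail.
TB (methods 2·3): 0.41 vs {0.51, 0.57} → fail.
3 of 6 fail.

3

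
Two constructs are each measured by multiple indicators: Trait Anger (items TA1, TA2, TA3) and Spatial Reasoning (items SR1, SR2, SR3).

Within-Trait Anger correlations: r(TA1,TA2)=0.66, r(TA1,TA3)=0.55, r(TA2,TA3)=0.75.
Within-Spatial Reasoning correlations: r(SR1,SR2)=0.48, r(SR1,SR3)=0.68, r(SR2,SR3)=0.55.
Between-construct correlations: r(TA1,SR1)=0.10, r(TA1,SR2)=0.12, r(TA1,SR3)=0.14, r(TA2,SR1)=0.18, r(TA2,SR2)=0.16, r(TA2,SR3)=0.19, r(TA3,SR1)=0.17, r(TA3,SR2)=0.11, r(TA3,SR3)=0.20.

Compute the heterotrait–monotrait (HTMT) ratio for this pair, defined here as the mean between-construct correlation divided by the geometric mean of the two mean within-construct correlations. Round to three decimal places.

Mean heterotrait r = 1.37/9 = 0.1522.
Mean within-TA = 1.96/3 = 0.6533; mean within-SR = 1.71/3 = 0.5700.
Geometric mean = √(0.6533 × 0.5700) = 0.6102.
HTMT = 0.1522 / 0.6102 = 0.249.

0.249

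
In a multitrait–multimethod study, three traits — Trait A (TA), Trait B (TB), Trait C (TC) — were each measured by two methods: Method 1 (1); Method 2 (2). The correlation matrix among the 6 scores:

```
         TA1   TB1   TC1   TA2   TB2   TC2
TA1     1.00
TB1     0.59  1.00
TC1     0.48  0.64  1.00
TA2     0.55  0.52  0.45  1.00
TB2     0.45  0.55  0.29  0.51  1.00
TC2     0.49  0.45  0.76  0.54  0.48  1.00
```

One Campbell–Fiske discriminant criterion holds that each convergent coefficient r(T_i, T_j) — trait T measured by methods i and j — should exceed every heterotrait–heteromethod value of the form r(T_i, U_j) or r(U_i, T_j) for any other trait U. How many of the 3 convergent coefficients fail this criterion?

Checking each validity diagonal entry against its comparison values:
TA (methods 1·2): 0.55 vs {0.45, 0.52, 0.49, 0.45} → pass.
TB (methods 1·2): 0.55 vs {0.52, 0.45, 0.45, 0.29} → pass.
TC (methods 1·2): 0.76 vs {0.45, 0.49, 0.29, 0.45} → pass.
0 of 3 fail.

0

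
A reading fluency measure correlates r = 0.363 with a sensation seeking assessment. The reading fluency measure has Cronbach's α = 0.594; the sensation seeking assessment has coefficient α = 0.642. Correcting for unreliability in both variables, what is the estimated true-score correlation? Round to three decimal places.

r_true = r_obs / √(r_xx · r_yy) = 0.363 / √(0.594 × 0.642) = 0.363 / √0.381348 = 0.363 / 0.6175 ≈ 0.588.

0.588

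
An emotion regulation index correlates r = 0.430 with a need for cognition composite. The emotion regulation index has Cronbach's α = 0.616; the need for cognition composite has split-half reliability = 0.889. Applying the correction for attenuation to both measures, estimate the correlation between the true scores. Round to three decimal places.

r_true = r_obs / √(r_xx · r_yy) = 0.430 / √(0.616 × 0.889) = 0.430 / √0.547624 = 0.430 / 0.7400 ≈ 0.581.

0.581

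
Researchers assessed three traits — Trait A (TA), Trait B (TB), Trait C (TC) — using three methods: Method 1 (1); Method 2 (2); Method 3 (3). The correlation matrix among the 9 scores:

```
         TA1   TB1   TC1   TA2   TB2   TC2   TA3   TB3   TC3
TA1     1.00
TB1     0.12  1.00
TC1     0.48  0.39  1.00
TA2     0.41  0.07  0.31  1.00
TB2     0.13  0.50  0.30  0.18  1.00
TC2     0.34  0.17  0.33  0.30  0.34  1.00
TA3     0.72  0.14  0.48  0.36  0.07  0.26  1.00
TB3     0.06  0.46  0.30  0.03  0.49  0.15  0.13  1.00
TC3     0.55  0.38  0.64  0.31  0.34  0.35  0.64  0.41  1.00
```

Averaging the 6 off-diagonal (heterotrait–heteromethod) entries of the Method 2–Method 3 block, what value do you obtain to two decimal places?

HTHM values (method 2 × method 3): 0.03, 0.31, 0.07, 0.34, 0.26, 0.15; mean = 1.16/6 = 0.19.

0.19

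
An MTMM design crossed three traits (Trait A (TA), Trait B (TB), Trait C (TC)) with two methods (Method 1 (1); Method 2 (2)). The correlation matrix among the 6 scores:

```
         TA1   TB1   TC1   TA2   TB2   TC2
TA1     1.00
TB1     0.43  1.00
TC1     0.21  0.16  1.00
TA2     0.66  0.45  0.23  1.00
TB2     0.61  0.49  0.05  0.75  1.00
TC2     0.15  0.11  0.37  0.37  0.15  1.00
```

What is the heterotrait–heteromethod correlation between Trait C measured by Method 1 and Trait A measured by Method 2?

0.23

Different traits and methods: r(TC1, TA2) = 0.23.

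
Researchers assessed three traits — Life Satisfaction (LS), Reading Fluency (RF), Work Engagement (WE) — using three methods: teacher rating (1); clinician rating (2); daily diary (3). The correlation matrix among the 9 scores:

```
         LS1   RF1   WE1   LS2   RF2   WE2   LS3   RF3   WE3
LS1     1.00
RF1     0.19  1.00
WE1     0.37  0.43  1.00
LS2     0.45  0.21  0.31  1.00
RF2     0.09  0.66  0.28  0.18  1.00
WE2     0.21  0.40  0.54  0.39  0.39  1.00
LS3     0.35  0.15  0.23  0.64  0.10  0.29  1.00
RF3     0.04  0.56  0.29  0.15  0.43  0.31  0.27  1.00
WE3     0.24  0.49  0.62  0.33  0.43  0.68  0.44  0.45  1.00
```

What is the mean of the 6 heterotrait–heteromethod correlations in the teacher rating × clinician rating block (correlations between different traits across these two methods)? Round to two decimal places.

0.25

HTHM values (method 1 × method 2): 0.09, 0.21, 0.21, 0.40, 0.31, 0.28; mean = 1.50/6 = 0.25.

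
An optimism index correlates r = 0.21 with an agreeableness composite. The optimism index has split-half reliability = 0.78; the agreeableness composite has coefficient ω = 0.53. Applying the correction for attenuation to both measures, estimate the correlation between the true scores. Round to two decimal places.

r_true = r_obs / √(r_xx · r_yy) = 0.21 / √(0.78 × 0.53) = 0.21 / √0.4134 = 0.21 / 0.6430 ≈ 0.33.

0.33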